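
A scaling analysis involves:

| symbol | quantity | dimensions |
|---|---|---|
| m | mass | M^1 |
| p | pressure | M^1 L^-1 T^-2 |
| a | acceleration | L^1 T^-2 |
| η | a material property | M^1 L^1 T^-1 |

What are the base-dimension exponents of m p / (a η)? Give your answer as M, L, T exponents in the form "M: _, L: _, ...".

M: 1, L: -3, T: 1

Collect each base-dimension exponent across the product:
  M: (1) + (1) − (0) − (1) = 1
  L: (0) + (-1) − (1) − (1) = -3
  T: (0) + (-2) − (-2) − (-1) = 1
So the dimensions are [M L⁻³ T].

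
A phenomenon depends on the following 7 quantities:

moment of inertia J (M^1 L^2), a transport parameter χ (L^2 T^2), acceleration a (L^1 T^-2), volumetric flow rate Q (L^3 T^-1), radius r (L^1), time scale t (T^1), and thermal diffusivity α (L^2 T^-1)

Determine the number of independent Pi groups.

4

There are 7 variables and 3 base dimensions (M, L, T).
The dimension matrix has rank 3.
Independent dimensionless groups: 7 − 3 = 4.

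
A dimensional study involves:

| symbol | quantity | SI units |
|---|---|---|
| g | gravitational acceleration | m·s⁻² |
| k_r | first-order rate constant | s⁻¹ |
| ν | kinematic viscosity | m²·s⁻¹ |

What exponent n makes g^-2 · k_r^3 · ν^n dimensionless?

1

Balance the L exponent: (2)·n from ν, plus −2·(1) + 3·(0) = -2 from the rest, must sum to zero.
2n − 2 = 0, so n = 1.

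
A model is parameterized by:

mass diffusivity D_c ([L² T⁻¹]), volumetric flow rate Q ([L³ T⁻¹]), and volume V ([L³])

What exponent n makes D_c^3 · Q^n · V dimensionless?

Balance the L exponent: (3)·n from Q, plus 3·(2) + (3) = 9 from the rest, must sum to zero.
3n + 9 = 0, so n = -3.

-3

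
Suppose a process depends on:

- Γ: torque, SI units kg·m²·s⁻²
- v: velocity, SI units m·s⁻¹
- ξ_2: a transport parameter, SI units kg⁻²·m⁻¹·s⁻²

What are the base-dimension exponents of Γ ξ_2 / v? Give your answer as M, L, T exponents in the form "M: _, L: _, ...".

M: -1, L: 0, T: -3

Collect each base-dimension exponent across the product:
  M: (1) − (0) + (-2) = -1
  L: (2) − (1) + (-1) = 0
  T: (-2) − (-1) + (-2) = -3
So the dimensions are [M⁻¹ T⁻³].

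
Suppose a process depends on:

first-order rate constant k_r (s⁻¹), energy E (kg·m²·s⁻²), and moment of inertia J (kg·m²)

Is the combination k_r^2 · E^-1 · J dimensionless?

yes

Sum the exponent of each base dimension across the product:
  M: 2·[k_r]_M − [E]_M + [J]_M = 2·(0) − (1) + (1) = 0
  L: 2·[k_r]_L − [E]_L + [J]_L = 2·(0) − (2) + (2) = 0
  T: 2·[k_r]_T − [E]_T + [J]_T = 2·(-1) − (-2) + (0) = 0
All base exponents vanish — dimensionless.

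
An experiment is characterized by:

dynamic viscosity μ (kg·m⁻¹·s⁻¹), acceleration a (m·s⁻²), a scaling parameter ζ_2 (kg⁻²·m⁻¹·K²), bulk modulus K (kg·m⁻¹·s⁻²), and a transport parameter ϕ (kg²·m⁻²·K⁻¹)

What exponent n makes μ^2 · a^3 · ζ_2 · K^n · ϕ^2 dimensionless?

-4

Balance the M exponent: (1)·n from K, plus 2·(1) + 3·(0) + (-2) + 2·(2) = 4 from the rest, must sum to zero.
n + 4 = 0, so n = -4.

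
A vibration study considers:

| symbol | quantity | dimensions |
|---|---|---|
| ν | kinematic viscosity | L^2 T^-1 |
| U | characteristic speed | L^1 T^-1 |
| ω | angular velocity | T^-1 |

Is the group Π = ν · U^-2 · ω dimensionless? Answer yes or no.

Sum the exponent of each base dimension across the product:
  M: [ν]_M − 2·[U]_M + [ω]_M = (0) − 2·(0) + (0) = 0
  L: [ν]_L − 2·[U]_L + [ω]_L = (2) − 2·(1) + (0) = 0
  T: [ν]_T − 2·[U]_T + [ω]_T = (-1) − 2·(-1) + (-1) = 0
All base exponents vanish — dimensionless.

yes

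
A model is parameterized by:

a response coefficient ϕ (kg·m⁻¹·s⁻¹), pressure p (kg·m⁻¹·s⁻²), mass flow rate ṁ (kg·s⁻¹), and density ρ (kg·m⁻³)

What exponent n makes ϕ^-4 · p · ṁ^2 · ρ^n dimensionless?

1

Balance the M exponent: (1)·n from ρ, plus −4·(1) + (1) + 2·(1) = -1 from the rest, must sum to zero.
n − 1 = 0, so n = 1.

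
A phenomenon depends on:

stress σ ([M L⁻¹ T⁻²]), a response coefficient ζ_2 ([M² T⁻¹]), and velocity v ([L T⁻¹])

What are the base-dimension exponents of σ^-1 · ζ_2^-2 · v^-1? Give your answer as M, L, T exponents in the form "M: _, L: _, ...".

Collect each base-dimension exponent across the product:
  M: −(1) − 2·(2) − (0) = -5
  L: −(-1) − 2·(0) − (1) = 0
  T: −(-2) − 2·(-1) − (-1) = 5
So the dimensions are [M⁻⁵ T⁵].

M: -5, L: 0, T: 5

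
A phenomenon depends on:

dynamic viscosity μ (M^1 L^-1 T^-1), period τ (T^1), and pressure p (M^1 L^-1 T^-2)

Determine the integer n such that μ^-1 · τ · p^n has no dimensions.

Balance the M exponent: (1)·n from p, plus −(1) + (0) = -1 from the rest, must sum to zero.
n − 1 = 0, so n = 1.

1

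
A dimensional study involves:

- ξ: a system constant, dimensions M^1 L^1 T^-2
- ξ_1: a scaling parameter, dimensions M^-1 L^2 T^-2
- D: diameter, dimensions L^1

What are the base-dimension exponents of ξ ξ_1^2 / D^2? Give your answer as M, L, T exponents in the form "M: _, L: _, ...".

Collect each base-dimension exponent across the product:
  M: (1) + 2·(-1) − 2·(0) = -1
  L: (1) + 2·(2) − 2·(1) = 3
  T: (-2) + 2·(-2) − 2·(0) = -6
So the dimensions are [M⁻¹ L³ T⁻⁶].

M: -1, L: 3, T: -6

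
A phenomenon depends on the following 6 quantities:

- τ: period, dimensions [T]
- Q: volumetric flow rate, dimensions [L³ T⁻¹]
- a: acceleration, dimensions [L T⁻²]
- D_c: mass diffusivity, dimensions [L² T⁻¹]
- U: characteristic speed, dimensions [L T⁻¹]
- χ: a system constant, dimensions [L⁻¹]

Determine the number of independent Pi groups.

4

There are 6 variables and 2 base dimensions (L, T).
The dimension matrix has rank 2.
Independent dimensionless groups: 6 − 2 = 4.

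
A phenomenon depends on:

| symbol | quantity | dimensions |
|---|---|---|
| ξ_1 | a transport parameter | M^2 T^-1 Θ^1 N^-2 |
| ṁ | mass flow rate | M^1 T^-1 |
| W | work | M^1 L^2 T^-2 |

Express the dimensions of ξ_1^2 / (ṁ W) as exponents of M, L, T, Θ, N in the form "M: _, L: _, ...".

M: 2, L: -2, T: 1, Θ: 2, N: -4

Collect each base-dimension exponent across the product:
  M: 2·(2) − (1) − (1) = 2
  L: 2·(0) − (0) − (2) = -2
  T: 2·(-1) − (-1) − (-2) = 1
  Θ: 2·(1) − (0) − (0) = 2
  N: 2·(-2) − (0) − (0) = -4
So the dimensions are [M² L⁻² T Θ² N⁻⁴].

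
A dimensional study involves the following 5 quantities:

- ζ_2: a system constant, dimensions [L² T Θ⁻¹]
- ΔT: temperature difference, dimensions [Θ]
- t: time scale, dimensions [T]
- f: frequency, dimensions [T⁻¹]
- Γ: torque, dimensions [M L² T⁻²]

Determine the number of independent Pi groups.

There are 5 variables and 4 base dimensions (M, L, T, Θ).
The dimension matrix has rank 4.
Independent dimensionless groups: 5 − 4 = 1.

1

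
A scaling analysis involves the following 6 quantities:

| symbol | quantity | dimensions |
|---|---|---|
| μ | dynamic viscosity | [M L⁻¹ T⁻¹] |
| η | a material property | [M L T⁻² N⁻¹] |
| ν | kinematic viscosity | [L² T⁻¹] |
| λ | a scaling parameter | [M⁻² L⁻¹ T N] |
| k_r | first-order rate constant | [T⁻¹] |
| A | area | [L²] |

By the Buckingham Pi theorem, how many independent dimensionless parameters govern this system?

There are 6 variables and 4 base dimensions (M, L, T, N).
The dimension matrix has rank 4.
Independent dimensionless groups: 6 − 4 = 2.

2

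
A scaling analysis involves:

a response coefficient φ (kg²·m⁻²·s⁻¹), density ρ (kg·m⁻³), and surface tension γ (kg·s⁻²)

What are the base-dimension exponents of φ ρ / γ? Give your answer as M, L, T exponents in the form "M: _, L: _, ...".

M: 2, L: -5, T: 1

Collect each base-dimension exponent across the product:
  M: (2) + (1) − (1) = 2
  L: (-2) + (-3) − (0) = -5
  T: (-1) + (0) − (-2) = 1
So the dimensions are [M² L⁻⁵ T].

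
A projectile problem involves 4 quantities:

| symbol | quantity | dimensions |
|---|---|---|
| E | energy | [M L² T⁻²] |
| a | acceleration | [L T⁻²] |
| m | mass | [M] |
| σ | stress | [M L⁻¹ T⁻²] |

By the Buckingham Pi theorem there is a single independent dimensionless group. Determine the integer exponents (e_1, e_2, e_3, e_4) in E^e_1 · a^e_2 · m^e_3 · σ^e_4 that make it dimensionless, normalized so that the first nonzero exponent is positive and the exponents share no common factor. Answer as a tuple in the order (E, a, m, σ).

(2, -3, -3, 1)

M: e_1·(1) + e_2·(0) + e_3·(1) + e_4·(1) = 0
L: e_1·(2) + e_2·(1) + e_3·(0) + e_4·(-1) = 0
T: e_1·(-2) + e_2·(-2) + e_3·(0) + e_4·(-2) = 0
Solving this homogeneous linear system for the smallest-integer solution (first nonzero entry positive) gives (2, -3, -3, 1).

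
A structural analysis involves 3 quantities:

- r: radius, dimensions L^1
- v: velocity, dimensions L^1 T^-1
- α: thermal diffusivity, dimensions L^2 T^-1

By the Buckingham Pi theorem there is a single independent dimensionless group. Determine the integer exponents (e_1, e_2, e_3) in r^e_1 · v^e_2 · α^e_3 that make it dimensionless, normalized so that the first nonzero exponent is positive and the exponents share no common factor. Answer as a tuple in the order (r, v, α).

L: e_1·(1) + e_2·(1) + e_3·(2) = 0
T: e_1·(0) + e_2·(-1) + e_3·(-1) = 0
Solving this homogeneous linear system for the smallest-integer solution (first nonzero entry positive) gives (1, 1, -1).

(1, 1, -1)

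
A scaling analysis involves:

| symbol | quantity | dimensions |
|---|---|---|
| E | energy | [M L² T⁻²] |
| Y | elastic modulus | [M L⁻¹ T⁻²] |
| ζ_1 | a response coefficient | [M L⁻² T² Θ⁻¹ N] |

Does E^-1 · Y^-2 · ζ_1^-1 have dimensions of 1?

Sum the exponent of each base dimension across the product:
  M: −[E]_M − 2·[Y]_M − [ζ_1]_M = −(1) − 2·(1) − (1) = -4
  L: −[E]_L − 2·[Y]_L − [ζ_1]_L = −(2) − 2·(-1) − (-2) = 2
  T: −[E]_T − 2·[Y]_T − [ζ_1]_T = −(-2) − 2·(-2) − (2) = 4
  Θ: −[E]_Θ − 2·[Y]_Θ − [ζ_1]_Θ = −(0) − 2·(0) − (-1) = 1
  N: −[E]_N − 2·[Y]_N − [ζ_1]_N = −(0) − 2·(0) − (1) = -1
Net dimensions [M⁻⁴ L² T⁴ Θ N⁻¹] ≠ [1] — not dimensionless.

no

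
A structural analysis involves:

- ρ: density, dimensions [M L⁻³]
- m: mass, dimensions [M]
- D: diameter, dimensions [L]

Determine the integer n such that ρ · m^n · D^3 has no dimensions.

-1

Balance the M exponent: (1)·n from m, plus (1) + 3·(0) = 1 from the rest, must sum to zero.
n + 1 = 0, so n = -1.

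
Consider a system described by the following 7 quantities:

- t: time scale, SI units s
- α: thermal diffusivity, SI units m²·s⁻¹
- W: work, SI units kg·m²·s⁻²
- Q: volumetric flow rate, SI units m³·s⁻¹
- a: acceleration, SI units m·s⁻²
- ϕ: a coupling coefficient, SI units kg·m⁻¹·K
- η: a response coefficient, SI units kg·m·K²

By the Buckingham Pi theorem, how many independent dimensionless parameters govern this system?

3

There are 7 variables and 4 base dimensions (M, L, T, Θ).
The dimension matrix has rank 4.
Independent dimensionless groups: 7 − 4 = 3.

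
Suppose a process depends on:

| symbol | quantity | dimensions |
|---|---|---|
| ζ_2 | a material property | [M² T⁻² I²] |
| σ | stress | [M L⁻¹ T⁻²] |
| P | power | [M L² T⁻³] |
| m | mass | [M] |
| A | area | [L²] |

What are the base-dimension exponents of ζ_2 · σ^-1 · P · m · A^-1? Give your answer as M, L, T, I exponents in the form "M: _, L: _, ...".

Collect each base-dimension exponent across the product:
  M: (2) − (1) + (1) + (1) − (0) = 3
  L: (0) − (-1) + (2) + (0) − (2) = 1
  T: (-2) − (-2) + (-3) + (0) − (0) = -3
  I: (2) − (0) + (0) + (0) − (0) = 2
So the dimensions are [M³ L T⁻³ I²].

M: 3, L: 1, T: -3, I: 2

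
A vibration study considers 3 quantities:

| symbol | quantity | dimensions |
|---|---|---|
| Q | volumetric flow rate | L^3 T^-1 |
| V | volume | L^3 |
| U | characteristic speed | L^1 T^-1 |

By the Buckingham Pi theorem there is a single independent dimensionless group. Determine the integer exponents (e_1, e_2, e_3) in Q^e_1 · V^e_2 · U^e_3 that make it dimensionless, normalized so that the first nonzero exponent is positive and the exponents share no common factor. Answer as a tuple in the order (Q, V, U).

(3, -2, -3)

L: e_1·(3) + e_2·(3) + e_3·(1) = 0
T: e_1·(-1) + e_2·(0) + e_3·(-1) = 0
Solving this homogeneous linear system for the smallest-integer solution (first nonzero entry positive) gives (3, -2, -3).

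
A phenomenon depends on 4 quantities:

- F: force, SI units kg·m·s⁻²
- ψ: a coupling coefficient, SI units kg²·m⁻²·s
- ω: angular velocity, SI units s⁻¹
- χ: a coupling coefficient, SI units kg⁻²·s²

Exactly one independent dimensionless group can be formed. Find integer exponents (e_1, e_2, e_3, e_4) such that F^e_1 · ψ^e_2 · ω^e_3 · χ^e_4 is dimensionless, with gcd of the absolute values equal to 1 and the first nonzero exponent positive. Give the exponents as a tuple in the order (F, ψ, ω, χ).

(2, 1, 1, 2)

M: e_1·(1) + e_2·(2) + e_3·(0) + e_4·(-2) = 0
L: e_1·(1) + e_2·(-2) + e_3·(0) + e_4·(0) = 0
T: e_1·(-2) + e_2·(1) + e_3·(-1) + e_4·(2) = 0
Solving this homogeneous linear system for the smallest-integer solution (first nonzero entry positive) gives (2, 1, 1, 2).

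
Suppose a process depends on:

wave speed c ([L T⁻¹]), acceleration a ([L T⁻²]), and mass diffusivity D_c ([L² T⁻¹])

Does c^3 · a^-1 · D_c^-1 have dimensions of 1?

yes

Sum the exponent of each base dimension across the product:
  M: 3·[c]_M − [a]_M − [D_c]_M = 3·(0) − (0) − (0) = 0
  L: 3·[c]_L − [a]_L − [D_c]_L = 3·(1) − (1) − (2) = 0
  T: 3·[c]_T − [a]_T − [D_c]_T = 3·(-1) − (-2) − (-1) = 0
  Θ: 3·[c]_Θ − [a]_Θ − [D_c]_Θ = 3·(0) − (0) − (0) = 0
All base exponents vanish — dimensionless.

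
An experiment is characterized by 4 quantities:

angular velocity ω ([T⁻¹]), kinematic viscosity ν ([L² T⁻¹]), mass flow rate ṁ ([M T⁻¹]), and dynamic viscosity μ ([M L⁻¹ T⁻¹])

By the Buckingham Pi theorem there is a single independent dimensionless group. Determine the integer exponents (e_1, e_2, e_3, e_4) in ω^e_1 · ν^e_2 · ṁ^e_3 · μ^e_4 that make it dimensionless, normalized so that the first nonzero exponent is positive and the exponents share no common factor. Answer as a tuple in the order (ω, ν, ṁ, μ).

M: e_1·(0) + e_2·(0) + e_3·(1) + e_4·(1) = 0
L: e_1·(0) + e_2·(2) + e_3·(0) + e_4·(-1) = 0
T: e_1·(-1) + e_2·(-1) + e_3·(-1) + e_4·(-1) = 0
Solving this homogeneous linear system for the smallest-integer solution (first nonzero entry positive) gives (1, -1, 2, -2).

(1, -1, 2, -2)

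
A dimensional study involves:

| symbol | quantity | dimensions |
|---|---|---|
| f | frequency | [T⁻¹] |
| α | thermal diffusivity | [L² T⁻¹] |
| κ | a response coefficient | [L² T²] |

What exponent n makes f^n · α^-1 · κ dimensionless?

Balance the T exponent: (-1)·n from f, plus −(-1) + (2) = 3 from the rest, must sum to zero.
−n + 3 = 0, so n = 3.

3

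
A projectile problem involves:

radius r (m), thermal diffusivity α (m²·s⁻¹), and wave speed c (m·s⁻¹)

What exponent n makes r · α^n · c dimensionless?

-1

Balance the L exponent: (2)·n from α, plus (1) + (1) = 2 from the rest, must sum to zero.
2n + 2 = 0, so n = -1.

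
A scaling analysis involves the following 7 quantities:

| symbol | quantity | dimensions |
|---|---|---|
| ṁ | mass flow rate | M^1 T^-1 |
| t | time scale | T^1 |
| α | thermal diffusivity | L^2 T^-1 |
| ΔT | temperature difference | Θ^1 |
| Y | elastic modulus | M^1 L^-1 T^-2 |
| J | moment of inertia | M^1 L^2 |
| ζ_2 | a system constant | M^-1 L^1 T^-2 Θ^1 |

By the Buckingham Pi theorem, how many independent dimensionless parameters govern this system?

3

There are 7 variables and 4 base dimensions (M, L, T, Θ).
The dimension matrix has rank 4.
Independent dimensionless groups: 7 − 4 = 3.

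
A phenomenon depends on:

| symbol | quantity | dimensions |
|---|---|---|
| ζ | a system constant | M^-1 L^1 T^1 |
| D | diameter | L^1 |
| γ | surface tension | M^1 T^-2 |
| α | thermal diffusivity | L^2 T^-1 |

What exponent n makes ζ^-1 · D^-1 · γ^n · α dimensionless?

-1

Balance the M exponent: (1)·n from γ, plus −(-1) − (0) + (0) = 1 from the rest, must sum to zero.
n + 1 = 0, so n = -1.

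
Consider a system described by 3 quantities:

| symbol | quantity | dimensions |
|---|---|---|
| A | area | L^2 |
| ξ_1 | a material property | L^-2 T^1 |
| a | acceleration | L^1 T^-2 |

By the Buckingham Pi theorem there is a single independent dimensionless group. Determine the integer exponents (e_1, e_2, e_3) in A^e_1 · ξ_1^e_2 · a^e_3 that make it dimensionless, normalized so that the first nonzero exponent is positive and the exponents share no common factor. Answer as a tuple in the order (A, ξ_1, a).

L: e_1·(2) + e_2·(-2) + e_3·(1) = 0
T: e_1·(0) + e_2·(1) + e_3·(-2) = 0
Solving this homogeneous linear system for the smallest-integer solution (first nonzero entry positive) gives (3, 4, 2).

(3, 4, 2)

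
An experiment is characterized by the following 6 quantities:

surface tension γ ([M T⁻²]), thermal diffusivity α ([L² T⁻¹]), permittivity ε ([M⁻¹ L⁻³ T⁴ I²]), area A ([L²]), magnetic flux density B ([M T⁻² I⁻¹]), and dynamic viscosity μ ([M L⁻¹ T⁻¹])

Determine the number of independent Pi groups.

2

There are 6 variables and 4 base dimensions (M, L, T, I).
The dimension matrix has rank 4.
Independent dimensionless groups: 6 − 4 = 2.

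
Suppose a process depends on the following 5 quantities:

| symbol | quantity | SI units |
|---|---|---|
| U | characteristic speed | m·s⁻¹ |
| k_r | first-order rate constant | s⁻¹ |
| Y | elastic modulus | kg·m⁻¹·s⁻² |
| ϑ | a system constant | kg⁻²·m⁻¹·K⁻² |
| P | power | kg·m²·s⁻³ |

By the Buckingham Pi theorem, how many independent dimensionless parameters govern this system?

There are 5 variables and 4 base dimensions (M, L, T, Θ).
The dimension matrix has rank 4.
Independent dimensionless groups: 5 − 4 = 1.

1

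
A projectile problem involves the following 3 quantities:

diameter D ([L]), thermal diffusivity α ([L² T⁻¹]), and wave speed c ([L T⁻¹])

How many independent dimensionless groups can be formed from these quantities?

1

There are 3 variables and 2 base dimensions (L, T).
The dimension matrix has rank 2.
Independent dimensionless groups: 3 − 2 = 1.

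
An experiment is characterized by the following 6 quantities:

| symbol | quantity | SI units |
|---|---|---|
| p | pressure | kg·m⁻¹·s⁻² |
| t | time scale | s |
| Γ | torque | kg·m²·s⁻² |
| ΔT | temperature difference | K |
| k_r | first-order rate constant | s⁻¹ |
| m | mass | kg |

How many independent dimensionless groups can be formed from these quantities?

2

There are 6 variables and 4 base dimensions (M, L, T, Θ).
The dimension matrix has rank 4.
Independent dimensionless groups: 6 − 4 = 2.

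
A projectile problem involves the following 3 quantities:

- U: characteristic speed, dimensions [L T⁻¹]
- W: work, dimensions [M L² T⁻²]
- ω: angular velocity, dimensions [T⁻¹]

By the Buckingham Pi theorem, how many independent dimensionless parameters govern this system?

There are 3 variables and 3 base dimensions (M, L, T).
The dimension matrix has rank 3.
Independent dimensionless groups: 3 − 3 = 0.

0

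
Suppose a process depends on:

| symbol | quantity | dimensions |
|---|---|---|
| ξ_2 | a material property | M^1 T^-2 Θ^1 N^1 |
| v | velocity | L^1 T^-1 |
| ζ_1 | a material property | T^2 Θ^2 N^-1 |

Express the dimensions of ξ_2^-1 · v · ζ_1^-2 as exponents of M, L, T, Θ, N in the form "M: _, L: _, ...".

Collect each base-dimension exponent across the product:
  M: −(1) + (0) − 2·(0) = -1
  L: −(0) + (1) − 2·(0) = 1
  T: −(-2) + (-1) − 2·(2) = -3
  Θ: −(1) + (0) − 2·(2) = -5
  N: −(1) + (0) − 2·(-1) = 1
So the dimensions are [M⁻¹ L T⁻³ Θ⁻⁵ N].

M: -1, L: 1, T: -3, Θ: -5, N: 1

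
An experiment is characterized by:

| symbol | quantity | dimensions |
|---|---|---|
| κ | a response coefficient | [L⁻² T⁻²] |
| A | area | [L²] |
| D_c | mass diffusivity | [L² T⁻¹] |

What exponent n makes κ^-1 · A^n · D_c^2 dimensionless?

Balance the L exponent: (2)·n from A, plus −(-2) + 2·(2) = 6 from the rest, must sum to zero.
2n + 6 = 0, so n = -3.

-3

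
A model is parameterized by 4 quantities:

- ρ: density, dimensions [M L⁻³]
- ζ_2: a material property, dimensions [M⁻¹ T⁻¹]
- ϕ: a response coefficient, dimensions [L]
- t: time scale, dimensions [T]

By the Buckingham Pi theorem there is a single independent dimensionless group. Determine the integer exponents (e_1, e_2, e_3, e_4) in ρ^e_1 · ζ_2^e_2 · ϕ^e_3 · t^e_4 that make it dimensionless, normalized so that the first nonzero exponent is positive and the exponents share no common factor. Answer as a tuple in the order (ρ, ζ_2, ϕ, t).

(1, 1, 3, 1)

M: e_1·(1) + e_2·(-1) + e_3·(0) + e_4·(0) = 0
L: e_1·(-3) + e_2·(0) + e_3·(1) + e_4·(0) = 0
T: e_1·(0) + e_2·(-1) + e_3·(0) + e_4·(1) = 0
Solving this homogeneous linear system for the smallest-integer solution (first nonzero entry positive) gives (1, 1, 3, 1).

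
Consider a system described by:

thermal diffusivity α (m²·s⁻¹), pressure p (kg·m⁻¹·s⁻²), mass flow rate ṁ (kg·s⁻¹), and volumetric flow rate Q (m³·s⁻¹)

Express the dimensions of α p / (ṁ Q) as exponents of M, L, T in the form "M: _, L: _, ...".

Collect each base-dimension exponent across the product:
  M: (0) + (1) − (1) − (0) = 0
  L: (2) + (-1) − (0) − (3) = -2
  T: (-1) + (-2) − (-1) − (-1) = -1
So the dimensions are [L⁻² T⁻¹].

M: 0, L: -2, T: -1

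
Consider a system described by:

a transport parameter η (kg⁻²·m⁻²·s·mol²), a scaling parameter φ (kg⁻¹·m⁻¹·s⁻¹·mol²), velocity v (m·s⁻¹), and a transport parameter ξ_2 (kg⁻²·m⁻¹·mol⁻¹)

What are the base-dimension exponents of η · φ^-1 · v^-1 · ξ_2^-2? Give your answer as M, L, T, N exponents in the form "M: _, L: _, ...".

Collect each base-dimension exponent across the product:
  M: (-2) − (-1) − (0) − 2·(-2) = 3
  L: (-2) − (-1) − (1) − 2·(-1) = 0
  T: (1) − (-1) − (-1) − 2·(0) = 3
  N: (2) − (2) − (0) − 2·(-1) = 2
So the dimensions are [M³ T³ N²].

M: 3, L: 0, T: 3, N: 2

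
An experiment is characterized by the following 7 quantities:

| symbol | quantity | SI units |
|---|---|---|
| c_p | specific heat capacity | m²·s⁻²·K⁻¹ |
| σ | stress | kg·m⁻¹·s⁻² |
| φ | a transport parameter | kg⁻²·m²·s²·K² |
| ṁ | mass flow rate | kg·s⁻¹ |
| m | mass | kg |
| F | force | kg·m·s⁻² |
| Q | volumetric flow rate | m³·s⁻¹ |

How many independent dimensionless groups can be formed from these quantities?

There are 7 variables and 4 base dimensions (M, L, T, Θ).
The dimension matrix has rank 4.
Independent dimensionless groups: 7 − 4 = 3.

3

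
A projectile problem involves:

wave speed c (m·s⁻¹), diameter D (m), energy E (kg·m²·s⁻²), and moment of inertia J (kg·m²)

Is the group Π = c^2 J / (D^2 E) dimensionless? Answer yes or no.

yes

Sum the exponent of each base dimension across the product:
  M: 2·[c]_M − 2·[D]_M − [E]_M + [J]_M = 2·(0) − 2·(0) − (1) + (1) = 0
  L: 2·[c]_L − 2·[D]_L − [E]_L + [J]_L = 2·(1) − 2·(1) − (2) + (2) = 0
  T: 2·[c]_T − 2·[D]_T − [E]_T + [J]_T = 2·(-1) − 2·(0) − (-2) + (0) = 0
  I: 2·[c]_I − 2·[D]_I − [E]_I + [J]_I = 2·(0) − 2·(0) − (0) + (0) = 0
All base exponents vanish — dimensionless.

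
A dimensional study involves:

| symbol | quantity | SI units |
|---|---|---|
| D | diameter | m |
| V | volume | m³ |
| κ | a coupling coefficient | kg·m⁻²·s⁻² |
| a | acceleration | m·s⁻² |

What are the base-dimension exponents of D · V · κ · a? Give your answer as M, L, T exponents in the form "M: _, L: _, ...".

Collect each base-dimension exponent across the product:
  M: (0) + (0) + (1) + (0) = 1
  L: (1) + (3) + (-2) + (1) = 3
  T: (0) + (0) + (-2) + (-2) = -4
So the dimensions are [M L³ T⁻⁴].

M: 1, L: 3, T: -4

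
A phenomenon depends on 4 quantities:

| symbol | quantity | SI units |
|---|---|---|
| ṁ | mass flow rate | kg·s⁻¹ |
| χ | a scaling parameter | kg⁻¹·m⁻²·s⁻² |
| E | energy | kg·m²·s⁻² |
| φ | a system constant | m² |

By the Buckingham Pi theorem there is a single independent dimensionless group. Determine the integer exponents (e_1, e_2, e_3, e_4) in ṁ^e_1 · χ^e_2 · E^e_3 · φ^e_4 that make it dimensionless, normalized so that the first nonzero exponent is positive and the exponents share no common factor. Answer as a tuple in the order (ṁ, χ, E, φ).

M: e_1·(1) + e_2·(-1) + e_3·(1) + e_4·(0) = 0
L: e_1·(0) + e_2·(-2) + e_3·(2) + e_4·(2) = 0
T: e_1·(-1) + e_2·(-2) + e_3·(-2) + e_4·(0) = 0
Solving this homogeneous linear system for the smallest-integer solution (first nonzero entry positive) gives (4, 1, -3, 4).

(4, 1, -3, 4)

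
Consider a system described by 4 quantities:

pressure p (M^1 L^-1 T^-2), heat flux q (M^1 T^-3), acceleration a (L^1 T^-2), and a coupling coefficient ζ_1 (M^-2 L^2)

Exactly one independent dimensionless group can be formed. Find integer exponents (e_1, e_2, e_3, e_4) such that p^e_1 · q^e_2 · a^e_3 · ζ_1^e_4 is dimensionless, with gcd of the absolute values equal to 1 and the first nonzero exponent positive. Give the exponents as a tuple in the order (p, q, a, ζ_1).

(2, -4, 4, -1)

M: e_1·(1) + e_2·(1) + e_3·(0) + e_4·(-2) = 0
L: e_1·(-1) + e_2·(0) + e_3·(1) + e_4·(2) = 0
T: e_1·(-2) + e_2·(-3) + e_3·(-2) + e_4·(0) = 0
Solving this homogeneous linear system for the smallest-integer solution (first nonzero entry positive) gives (2, -4, 4, -1).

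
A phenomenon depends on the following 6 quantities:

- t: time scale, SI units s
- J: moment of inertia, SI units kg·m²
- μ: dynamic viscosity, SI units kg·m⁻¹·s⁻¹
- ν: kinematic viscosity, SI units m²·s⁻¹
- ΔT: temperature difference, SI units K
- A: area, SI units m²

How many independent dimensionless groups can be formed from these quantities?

2

There are 6 variables and 4 base dimensions (M, L, T, Θ).
The dimension matrix has rank 4.
Independent dimensionless groups: 6 − 4 = 2.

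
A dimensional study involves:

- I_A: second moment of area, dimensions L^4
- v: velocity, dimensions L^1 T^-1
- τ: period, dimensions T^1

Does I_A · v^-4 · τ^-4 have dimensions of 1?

Sum the exponent of each base dimension across the product:
  M: [I_A]_M − 4·[v]_M − 4·[τ]_M = (0) − 4·(0) − 4·(0) = 0
  L: [I_A]_L − 4·[v]_L − 4·[τ]_L = (4) − 4·(1) − 4·(0) = 0
  T: [I_A]_T − 4·[v]_T − 4·[τ]_T = (0) − 4·(-1) − 4·(1) = 0
All base exponents vanish — dimensionless.

yes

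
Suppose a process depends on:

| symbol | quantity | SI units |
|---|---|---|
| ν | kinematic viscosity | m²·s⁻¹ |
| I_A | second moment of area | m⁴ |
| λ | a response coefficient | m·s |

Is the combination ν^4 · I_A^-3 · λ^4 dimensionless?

Sum the exponent of each base dimension across the product:
  L: 4·[ν]_L − 3·[I_A]_L + 4·[λ]_L = 4·(2) − 3·(4) + 4·(1) = 0
  T: 4·[ν]_T − 3·[I_A]_T + 4·[λ]_T = 4·(-1) − 3·(0) + 4·(1) = 0
All base exponents vanish — dimensionless.

yes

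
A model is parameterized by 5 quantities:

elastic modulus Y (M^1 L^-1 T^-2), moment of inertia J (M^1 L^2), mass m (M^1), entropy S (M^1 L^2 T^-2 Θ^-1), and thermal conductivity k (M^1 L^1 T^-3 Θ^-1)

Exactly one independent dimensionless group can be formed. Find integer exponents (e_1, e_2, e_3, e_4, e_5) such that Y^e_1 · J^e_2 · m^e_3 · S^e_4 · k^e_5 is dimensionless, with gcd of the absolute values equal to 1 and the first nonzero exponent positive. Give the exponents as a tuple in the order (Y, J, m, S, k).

(2, -1, -1, 4, -4)

M: e_1·(1) + e_2·(1) + e_3·(1) + e_4·(1) + e_5·(1) = 0
L: e_1·(-1) + e_2·(2) + e_3·(0) + e_4·(2) + e_5·(1) = 0
T: e_1·(-2) + e_2·(0) + e_3·(0) + e_4·(-2) + e_5·(-3) = 0
Θ: e_1·(0) + e_2·(0) + e_3·(0) + e_4·(-1) + e_5·(-1) = 0
Solving this homogeneous linear system for the smallest-integer solution (first nonzero entry positive) gives (2, -1, -1, 4, -4).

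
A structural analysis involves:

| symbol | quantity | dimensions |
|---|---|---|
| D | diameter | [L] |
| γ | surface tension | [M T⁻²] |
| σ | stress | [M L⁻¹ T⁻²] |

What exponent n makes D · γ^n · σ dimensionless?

Balance the M exponent: (1)·n from γ, plus (0) + (1) = 1 from the rest, must sum to zero.
n + 1 = 0, so n = -1.

-1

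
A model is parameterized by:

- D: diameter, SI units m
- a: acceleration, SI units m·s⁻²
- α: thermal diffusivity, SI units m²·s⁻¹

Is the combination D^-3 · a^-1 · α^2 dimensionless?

yes

Sum the exponent of each base dimension across the product:
  M: −3·[D]_M − [a]_M + 2·[α]_M = −3·(0) − (0) + 2·(0) = 0
  L: −3·[D]_L − [a]_L + 2·[α]_L = −3·(1) − (1) + 2·(2) = 0
  T: −3·[D]_T − [a]_T + 2·[α]_T = −3·(0) − (-2) + 2·(-1) = 0
All base exponents vanish — dimensionless.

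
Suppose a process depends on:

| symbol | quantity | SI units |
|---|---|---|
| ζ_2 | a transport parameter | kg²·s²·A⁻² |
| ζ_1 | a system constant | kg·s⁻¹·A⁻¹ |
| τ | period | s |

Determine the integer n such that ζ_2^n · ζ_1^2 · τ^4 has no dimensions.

-1

Balance the M exponent: (2)·n from ζ_2, plus 2·(1) + 4·(0) = 2 from the rest, must sum to zero.
2n + 2 = 0, so n = -1.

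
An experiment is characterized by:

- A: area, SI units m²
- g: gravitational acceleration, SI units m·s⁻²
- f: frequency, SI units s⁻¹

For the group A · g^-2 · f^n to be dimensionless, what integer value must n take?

Balance the T exponent: (-1)·n from f, plus (0) − 2·(-2) = 4 from the rest, must sum to zero.
−n + 4 = 0, so n = 4.

4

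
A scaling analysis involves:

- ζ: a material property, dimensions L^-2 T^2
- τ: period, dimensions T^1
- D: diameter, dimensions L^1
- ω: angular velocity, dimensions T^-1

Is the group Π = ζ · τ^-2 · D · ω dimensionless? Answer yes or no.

no

Sum the exponent of each base dimension across the product:
  L: [ζ]_L − 2·[τ]_L + [D]_L + [ω]_L = (-2) − 2·(0) + (1) + (0) = -1
  T: [ζ]_T − 2·[τ]_T + [D]_T + [ω]_T = (2) − 2·(1) + (0) + (-1) = -1
Net dimensions [L⁻¹ T⁻¹] ≠ [1] — not dimensionless.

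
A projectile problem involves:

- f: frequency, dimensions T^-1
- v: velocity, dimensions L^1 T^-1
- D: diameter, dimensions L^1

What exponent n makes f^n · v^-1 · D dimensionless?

1

Balance the T exponent: (-1)·n from f, plus −(-1) + (0) = 1 from the rest, must sum to zero.
−n + 1 = 0, so n = 1.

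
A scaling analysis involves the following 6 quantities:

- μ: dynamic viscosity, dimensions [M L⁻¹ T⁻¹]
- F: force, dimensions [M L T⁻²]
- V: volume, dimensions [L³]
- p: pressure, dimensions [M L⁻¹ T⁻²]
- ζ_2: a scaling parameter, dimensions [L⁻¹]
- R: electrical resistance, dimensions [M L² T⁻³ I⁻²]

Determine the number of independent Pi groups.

There are 6 variables and 4 base dimensions (M, L, T, I).
The dimension matrix has rank 4.
Independent dimensionless groups: 6 − 4 = 2.

2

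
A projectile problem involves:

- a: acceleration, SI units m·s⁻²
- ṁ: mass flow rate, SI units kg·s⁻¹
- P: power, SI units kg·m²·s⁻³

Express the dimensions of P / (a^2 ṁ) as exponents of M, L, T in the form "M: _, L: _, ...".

M: 0, L: 0, T: 2

Collect each base-dimension exponent across the product:
  M: −2·(0) − (1) + (1) = 0
  L: −2·(1) − (0) + (2) = 0
  T: −2·(-2) − (-1) + (-3) = 2
So the dimensions are [T²].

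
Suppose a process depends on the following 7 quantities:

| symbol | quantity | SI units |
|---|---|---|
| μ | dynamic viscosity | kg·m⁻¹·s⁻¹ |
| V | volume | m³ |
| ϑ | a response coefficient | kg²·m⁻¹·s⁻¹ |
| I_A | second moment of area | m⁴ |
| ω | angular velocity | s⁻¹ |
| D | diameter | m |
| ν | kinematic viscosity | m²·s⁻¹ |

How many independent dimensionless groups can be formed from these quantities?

4

There are 7 variables and 3 base dimensions (M, L, T).
The dimension matrix has rank 3.
Independent dimensionless groups: 7 − 3 = 4.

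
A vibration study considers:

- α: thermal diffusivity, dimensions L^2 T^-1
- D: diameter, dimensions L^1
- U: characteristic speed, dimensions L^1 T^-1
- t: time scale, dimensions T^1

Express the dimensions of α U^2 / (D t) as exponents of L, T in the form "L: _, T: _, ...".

L: 3, T: -4

Collect each base-dimension exponent across the product:
  L: (2) − (1) + 2·(1) − (0) = 3
  T: (-1) − (0) + 2·(-1) − (1) = -4
So the dimensions are [L³ T⁻⁴].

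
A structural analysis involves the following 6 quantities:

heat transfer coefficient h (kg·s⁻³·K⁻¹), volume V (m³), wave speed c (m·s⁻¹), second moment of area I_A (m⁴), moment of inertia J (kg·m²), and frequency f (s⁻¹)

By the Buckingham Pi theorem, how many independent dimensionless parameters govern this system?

2

There are 6 variables and 4 base dimensions (M, L, T, Θ).
The dimension matrix has rank 4.
Independent dimensionless groups: 6 − 4 = 2.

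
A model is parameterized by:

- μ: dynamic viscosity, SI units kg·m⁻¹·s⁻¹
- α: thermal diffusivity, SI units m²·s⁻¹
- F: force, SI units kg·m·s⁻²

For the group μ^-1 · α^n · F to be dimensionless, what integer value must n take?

-1

Balance the L exponent: (2)·n from α, plus −(-1) + (1) = 2 from the rest, must sum to zero.
2n + 2 = 0, so n = -1.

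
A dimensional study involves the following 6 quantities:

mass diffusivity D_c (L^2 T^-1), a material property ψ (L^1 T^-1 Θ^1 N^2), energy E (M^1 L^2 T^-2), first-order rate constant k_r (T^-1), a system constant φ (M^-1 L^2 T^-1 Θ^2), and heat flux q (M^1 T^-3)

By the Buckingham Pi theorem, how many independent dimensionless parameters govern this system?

1

There are 6 variables and 5 base dimensions (M, L, T, Θ, N).
The dimension matrix has rank 5.
Independent dimensionless groups: 6 − 5 = 1.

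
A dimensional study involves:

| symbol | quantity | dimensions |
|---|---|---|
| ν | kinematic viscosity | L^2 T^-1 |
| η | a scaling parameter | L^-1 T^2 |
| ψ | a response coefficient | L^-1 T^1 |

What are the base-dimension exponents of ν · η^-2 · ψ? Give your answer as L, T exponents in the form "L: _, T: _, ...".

L: 3, T: -4

Collect each base-dimension exponent across the product:
  L: (2) − 2·(-1) + (-1) = 3
  T: (-1) − 2·(2) + (1) = -4
So the dimensions are [L³ T⁻⁴].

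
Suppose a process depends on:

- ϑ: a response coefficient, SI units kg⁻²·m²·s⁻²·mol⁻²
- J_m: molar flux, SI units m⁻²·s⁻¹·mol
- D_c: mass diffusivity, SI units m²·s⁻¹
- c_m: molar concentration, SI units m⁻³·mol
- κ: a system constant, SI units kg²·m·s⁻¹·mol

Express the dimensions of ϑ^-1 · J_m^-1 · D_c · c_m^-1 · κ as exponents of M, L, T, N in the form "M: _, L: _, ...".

M: 4, L: 6, T: 1, N: 1

Collect each base-dimension exponent across the product:
  M: −(-2) − (0) + (0) − (0) + (2) = 4
  L: −(2) − (-2) + (2) − (-3) + (1) = 6
  T: −(-2) − (-1) + (-1) − (0) + (-1) = 1
  N: −(-2) − (1) + (0) − (1) + (1) = 1
So the dimensions are [M⁴ L⁶ T N].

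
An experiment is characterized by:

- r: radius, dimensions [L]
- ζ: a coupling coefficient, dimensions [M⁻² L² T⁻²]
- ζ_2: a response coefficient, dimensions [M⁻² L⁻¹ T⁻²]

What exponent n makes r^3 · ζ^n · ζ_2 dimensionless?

-1

Balance the M exponent: (-2)·n from ζ, plus 3·(0) + (-2) = -2 from the rest, must sum to zero.
-2n − 2 = 0, so n = -1.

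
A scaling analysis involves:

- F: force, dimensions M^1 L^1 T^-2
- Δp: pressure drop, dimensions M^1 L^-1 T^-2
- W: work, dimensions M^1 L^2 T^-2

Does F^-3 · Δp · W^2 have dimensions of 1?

Sum the exponent of each base dimension across the product:
  M: −3·[F]_M + [Δp]_M + 2·[W]_M = −3·(1) + (1) + 2·(1) = 0
  L: −3·[F]_L + [Δp]_L + 2·[W]_L = −3·(1) + (-1) + 2·(2) = 0
  T: −3·[F]_T + [Δp]_T + 2·[W]_T = −3·(-2) + (-2) + 2·(-2) = 0
All base exponents vanish — dimensionless.

yes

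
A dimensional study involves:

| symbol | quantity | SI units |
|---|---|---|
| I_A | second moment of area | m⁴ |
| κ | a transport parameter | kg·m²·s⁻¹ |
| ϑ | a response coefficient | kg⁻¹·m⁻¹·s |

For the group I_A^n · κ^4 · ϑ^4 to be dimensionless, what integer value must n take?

-1

Balance the L exponent: (4)·n from I_A, plus 4·(2) + 4·(-1) = 4 from the rest, must sum to zero.
4n + 4 = 0, so n = -1.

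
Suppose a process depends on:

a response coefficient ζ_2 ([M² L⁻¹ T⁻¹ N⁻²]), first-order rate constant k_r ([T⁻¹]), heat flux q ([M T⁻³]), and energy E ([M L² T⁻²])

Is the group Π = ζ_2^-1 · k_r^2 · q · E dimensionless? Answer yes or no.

Sum the exponent of each base dimension across the product:
  M: −[ζ_2]_M + 2·[k_r]_M + [q]_M + [E]_M = −(2) + 2·(0) + (1) + (1) = 0
  L: −[ζ_2]_L + 2·[k_r]_L + [q]_L + [E]_L = −(-1) + 2·(0) + (0) + (2) = 3
  T: −[ζ_2]_T + 2·[k_r]_T + [q]_T + [E]_T = −(-1) + 2·(-1) + (-3) + (-2) = -6
  N: −[ζ_2]_N + 2·[k_r]_N + [q]_N + [E]_N = −(-2) + 2·(0) + (0) + (0) = 2
Net dimensions [L³ T⁻⁶ N²] ≠ [1] — not dimensionless.

no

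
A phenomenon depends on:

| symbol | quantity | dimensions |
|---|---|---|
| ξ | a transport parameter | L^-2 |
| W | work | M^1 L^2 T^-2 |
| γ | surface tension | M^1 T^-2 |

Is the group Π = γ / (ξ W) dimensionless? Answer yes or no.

Sum the exponent of each base dimension across the product:
  M: −[ξ]_M − [W]_M + [γ]_M = −(0) − (1) + (1) = 0
  L: −[ξ]_L − [W]_L + [γ]_L = −(-2) − (2) + (0) = 0
  T: −[ξ]_T − [W]_T + [γ]_T = −(0) − (-2) + (-2) = 0
All base exponents vanish — dimensionless.

yes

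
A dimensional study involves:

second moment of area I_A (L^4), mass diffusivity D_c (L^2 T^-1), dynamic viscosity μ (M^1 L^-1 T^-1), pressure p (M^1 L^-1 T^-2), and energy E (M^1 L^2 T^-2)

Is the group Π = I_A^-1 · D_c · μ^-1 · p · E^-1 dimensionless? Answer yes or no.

no

Sum the exponent of each base dimension across the product:
  M: −[I_A]_M + [D_c]_M − [μ]_M + [p]_M − [E]_M = −(0) + (0) − (1) + (1) − (1) = -1
  L: −[I_A]_L + [D_c]_L − [μ]_L + [p]_L − [E]_L = −(4) + (2) − (-1) + (-1) − (2) = -4
  T: −[I_A]_T + [D_c]_T − [μ]_T + [p]_T − [E]_T = −(0) + (-1) − (-1) + (-2) − (-2) = 0
Net dimensions [M⁻¹ L⁻⁴] ≠ [1] — not dimensionless.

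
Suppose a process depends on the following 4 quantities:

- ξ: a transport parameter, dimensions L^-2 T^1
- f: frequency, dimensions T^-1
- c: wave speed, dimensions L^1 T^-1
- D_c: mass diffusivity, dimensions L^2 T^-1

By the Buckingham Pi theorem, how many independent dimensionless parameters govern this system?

There are 4 variables and 2 base dimensions (L, T).
The dimension matrix has rank 2.
Independent dimensionless groups: 4 − 2 = 2.

2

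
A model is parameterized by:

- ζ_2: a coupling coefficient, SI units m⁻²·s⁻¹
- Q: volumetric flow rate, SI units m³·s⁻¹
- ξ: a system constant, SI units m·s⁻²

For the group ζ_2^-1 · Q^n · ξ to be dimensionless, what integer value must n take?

Balance the L exponent: (3)·n from Q, plus −(-2) + (1) = 3 from the rest, must sum to zero.
3n + 3 = 0, so n = -1.

-1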